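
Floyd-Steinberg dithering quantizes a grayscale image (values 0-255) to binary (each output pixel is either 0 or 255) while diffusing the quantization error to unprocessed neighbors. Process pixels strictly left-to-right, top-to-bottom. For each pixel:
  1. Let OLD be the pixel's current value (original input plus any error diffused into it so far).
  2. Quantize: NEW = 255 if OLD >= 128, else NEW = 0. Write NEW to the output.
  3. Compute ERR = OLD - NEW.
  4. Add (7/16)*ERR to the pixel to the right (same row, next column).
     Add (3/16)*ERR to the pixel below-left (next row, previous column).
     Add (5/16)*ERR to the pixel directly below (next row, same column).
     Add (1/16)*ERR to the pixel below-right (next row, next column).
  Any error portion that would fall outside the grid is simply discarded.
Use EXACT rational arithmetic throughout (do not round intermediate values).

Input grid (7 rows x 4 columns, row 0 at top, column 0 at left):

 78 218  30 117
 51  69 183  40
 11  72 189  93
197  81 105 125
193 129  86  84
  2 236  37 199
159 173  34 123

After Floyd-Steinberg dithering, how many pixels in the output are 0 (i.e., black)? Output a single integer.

(0,0): OLD=78 → NEW=0, ERR=78
(0,1): OLD=2017/8 → NEW=255, ERR=-23/8
(0,2): OLD=3679/128 → NEW=0, ERR=3679/128
(0,3): OLD=265369/2048 → NEW=255, ERR=-256871/2048
(1,0): OLD=9579/128 → NEW=0, ERR=9579/128
(1,1): OLD=113773/1024 → NEW=0, ERR=113773/1024
(1,2): OLD=7107185/32768 → NEW=255, ERR=-1248655/32768
(1,3): OLD=-7376921/524288 → NEW=0, ERR=-7376921/524288
(2,0): OLD=904703/16384 → NEW=0, ERR=904703/16384
(2,1): OLD=67324517/524288 → NEW=255, ERR=-66368923/524288
(2,2): OLD=132136633/1048576 → NEW=0, ERR=132136633/1048576
(2,3): OLD=2371511349/16777216 → NEW=255, ERR=-1906678731/16777216
(3,0): OLD=1598201487/8388608 → NEW=255, ERR=-540893553/8388608
(3,1): OLD=5410354385/134217728 → NEW=0, ERR=5410354385/134217728
(3,2): OLD=285174975023/2147483648 → NEW=255, ERR=-262433355217/2147483648
(3,3): OLD=1508275246025/34359738368 → NEW=0, ERR=1508275246025/34359738368
(4,0): OLD=387423922979/2147483648 → NEW=255, ERR=-160184407261/2147483648
(4,1): OLD=1409087467113/17179869184 → NEW=0, ERR=1409087467113/17179869184
(4,2): OLD=51921432577225/549755813888 → NEW=0, ERR=51921432577225/549755813888
(4,3): OLD=1155800922652495/8796093022208 → NEW=255, ERR=-1087202798010545/8796093022208
(5,0): OLD=-1630358075213/274877906944 → NEW=0, ERR=-1630358075213/274877906944
(5,1): OLD=2393264024399045/8796093022208 → NEW=255, ERR=150260303736005/8796093022208
(5,2): OLD=246020880956481/4398046511104 → NEW=0, ERR=246020880956481/4398046511104
(5,3): OLD=26845781447283881/140737488355328 → NEW=255, ERR=-9042278083324759/140737488355328
(6,0): OLD=22567184267671087/140737488355328 → NEW=255, ERR=-13320875262937553/140737488355328
(6,1): OLD=331119326463178553/2251799813685248 → NEW=255, ERR=-243089626026559687/2251799813685248
(6,2): OLD=-242397538535722689/36028797018963968 → NEW=0, ERR=-242397538535722689/36028797018963968
(6,3): OLD=59649176873710831033/576460752303423488 → NEW=0, ERR=59649176873710831033/576460752303423488
Output grid:
  Row 0: .#.#  (2 black, running=2)
  Row 1: ..#.  (3 black, running=5)
  Row 2: .#.#  (2 black, running=7)
  Row 3: #.#.  (2 black, running=9)
  Row 4: #..#  (2 black, running=11)
  Row 5: .#.#  (2 black, running=13)
  Row 6: ##..  (2 black, running=15)

Answer: 15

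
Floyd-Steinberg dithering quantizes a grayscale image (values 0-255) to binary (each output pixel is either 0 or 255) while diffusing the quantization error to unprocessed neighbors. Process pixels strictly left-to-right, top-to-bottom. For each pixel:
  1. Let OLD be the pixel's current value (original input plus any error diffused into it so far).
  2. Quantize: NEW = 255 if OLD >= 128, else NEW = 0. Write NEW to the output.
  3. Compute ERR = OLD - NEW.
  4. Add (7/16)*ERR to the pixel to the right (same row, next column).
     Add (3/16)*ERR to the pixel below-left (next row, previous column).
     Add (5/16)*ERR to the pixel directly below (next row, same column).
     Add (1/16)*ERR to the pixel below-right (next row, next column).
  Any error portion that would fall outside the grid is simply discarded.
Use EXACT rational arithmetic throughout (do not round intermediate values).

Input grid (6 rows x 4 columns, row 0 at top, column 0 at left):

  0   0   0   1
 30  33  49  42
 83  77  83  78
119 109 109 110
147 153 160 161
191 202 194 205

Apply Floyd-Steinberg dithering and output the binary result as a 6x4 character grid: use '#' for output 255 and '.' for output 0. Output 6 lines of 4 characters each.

(0,0): OLD=0 → NEW=0, ERR=0
(0,1): OLD=0 → NEW=0, ERR=0
(0,2): OLD=0 → NEW=0, ERR=0
(0,3): OLD=1 → NEW=0, ERR=1
(1,0): OLD=30 → NEW=0, ERR=30
(1,1): OLD=369/8 → NEW=0, ERR=369/8
(1,2): OLD=8879/128 → NEW=0, ERR=8879/128
(1,3): OLD=148809/2048 → NEW=0, ERR=148809/2048
(2,0): OLD=12931/128 → NEW=0, ERR=12931/128
(2,1): OLD=154105/1024 → NEW=255, ERR=-107015/1024
(2,2): OLD=2472745/32768 → NEW=0, ERR=2472745/32768
(2,3): OLD=72381423/524288 → NEW=255, ERR=-61312017/524288
(3,0): OLD=2145891/16384 → NEW=255, ERR=-2032029/16384
(3,1): OLD=22305157/524288 → NEW=0, ERR=22305157/524288
(3,2): OLD=16087285/131072 → NEW=0, ERR=16087285/131072
(3,3): OLD=1106194695/8388608 → NEW=255, ERR=-1032900345/8388608
(4,0): OLD=974916207/8388608 → NEW=0, ERR=974916207/8388608
(4,1): OLD=31192498265/134217728 → NEW=255, ERR=-3033022375/134217728
(4,2): OLD=360864029887/2147483648 → NEW=255, ERR=-186744300353/2147483648
(4,3): OLD=3166169410617/34359738368 → NEW=0, ERR=3166169410617/34359738368
(5,0): OLD=479063606203/2147483648 → NEW=255, ERR=-68544724037/2147483648
(5,1): OLD=2953778970005/17179869184 → NEW=255, ERR=-1427087671915/17179869184
(5,2): OLD=80455910963073/549755813888 → NEW=255, ERR=-59731821578367/549755813888
(5,3): OLD=1590563330463063/8796093022208 → NEW=255, ERR=-652440390199977/8796093022208
Row 0: ....
Row 1: ....
Row 2: .#.#
Row 3: #..#
Row 4: .##.
Row 5: ####

Answer: ....
....
.#.#
#..#
.##.
####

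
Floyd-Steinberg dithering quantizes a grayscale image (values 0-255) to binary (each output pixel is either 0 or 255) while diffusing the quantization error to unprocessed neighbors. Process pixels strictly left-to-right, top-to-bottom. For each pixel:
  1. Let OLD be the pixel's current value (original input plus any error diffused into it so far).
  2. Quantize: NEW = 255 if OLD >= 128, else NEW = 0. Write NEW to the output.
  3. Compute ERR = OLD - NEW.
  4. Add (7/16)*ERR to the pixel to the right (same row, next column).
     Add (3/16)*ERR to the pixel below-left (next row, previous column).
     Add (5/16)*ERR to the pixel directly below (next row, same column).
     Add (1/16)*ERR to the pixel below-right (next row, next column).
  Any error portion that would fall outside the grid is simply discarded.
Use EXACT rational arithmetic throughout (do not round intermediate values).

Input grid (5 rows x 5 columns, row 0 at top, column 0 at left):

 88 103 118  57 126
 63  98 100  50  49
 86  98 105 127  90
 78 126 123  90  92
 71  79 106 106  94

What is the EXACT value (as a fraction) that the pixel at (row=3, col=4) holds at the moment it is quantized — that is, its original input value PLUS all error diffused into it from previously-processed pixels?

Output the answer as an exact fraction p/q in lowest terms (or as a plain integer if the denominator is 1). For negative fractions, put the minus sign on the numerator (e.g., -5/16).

(0,0): OLD=88 → NEW=0, ERR=88
(0,1): OLD=283/2 → NEW=255, ERR=-227/2
(0,2): OLD=2187/32 → NEW=0, ERR=2187/32
(0,3): OLD=44493/512 → NEW=0, ERR=44493/512
(0,4): OLD=1343643/8192 → NEW=255, ERR=-745317/8192
(1,0): OLD=2215/32 → NEW=0, ERR=2215/32
(1,1): OLD=28449/256 → NEW=0, ERR=28449/256
(1,2): OLD=1467813/8192 → NEW=255, ERR=-621147/8192
(1,3): OLD=1022233/32768 → NEW=0, ERR=1022233/32768
(1,4): OLD=20786955/524288 → NEW=0, ERR=20786955/524288
(2,0): OLD=526203/4096 → NEW=255, ERR=-518277/4096
(2,1): OLD=8844617/131072 → NEW=0, ERR=8844617/131072
(2,2): OLD=259254203/2097152 → NEW=0, ERR=259254203/2097152
(2,3): OLD=6493736673/33554432 → NEW=255, ERR=-2062643487/33554432
(2,4): OLD=41578469863/536870912 → NEW=0, ERR=41578469863/536870912
(3,0): OLD=107187387/2097152 → NEW=0, ERR=107187387/2097152
(3,1): OLD=3099072143/16777216 → NEW=255, ERR=-1179117937/16777216
(3,2): OLD=66344098789/536870912 → NEW=0, ERR=66344098789/536870912
(3,3): OLD=157949476425/1073741824 → NEW=255, ERR=-115854688695/1073741824
(3,4): OLD=1119345251109/17179869184 → NEW=0, ERR=1119345251109/17179869184
Target (3,4): original=92, with diffused error = 1119345251109/17179869184

Answer: 1119345251109/17179869184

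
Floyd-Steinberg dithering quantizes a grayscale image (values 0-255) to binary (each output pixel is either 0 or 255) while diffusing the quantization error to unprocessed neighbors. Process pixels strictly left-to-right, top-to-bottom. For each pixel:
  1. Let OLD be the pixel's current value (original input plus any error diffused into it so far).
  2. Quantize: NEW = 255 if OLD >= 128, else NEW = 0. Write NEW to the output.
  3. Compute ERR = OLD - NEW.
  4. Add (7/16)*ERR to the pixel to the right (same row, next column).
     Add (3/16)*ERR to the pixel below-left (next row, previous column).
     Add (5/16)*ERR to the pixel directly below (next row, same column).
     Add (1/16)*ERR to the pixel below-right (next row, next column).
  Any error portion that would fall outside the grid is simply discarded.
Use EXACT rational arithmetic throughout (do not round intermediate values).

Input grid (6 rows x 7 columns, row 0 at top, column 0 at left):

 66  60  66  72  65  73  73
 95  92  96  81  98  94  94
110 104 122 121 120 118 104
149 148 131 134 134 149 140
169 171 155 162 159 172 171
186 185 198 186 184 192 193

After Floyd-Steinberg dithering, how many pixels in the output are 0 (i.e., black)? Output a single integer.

Answer: 21

Derivation:
(0,0): OLD=66 → NEW=0, ERR=66
(0,1): OLD=711/8 → NEW=0, ERR=711/8
(0,2): OLD=13425/128 → NEW=0, ERR=13425/128
(0,3): OLD=241431/2048 → NEW=0, ERR=241431/2048
(0,4): OLD=3819937/32768 → NEW=0, ERR=3819937/32768
(0,5): OLD=65012583/524288 → NEW=0, ERR=65012583/524288
(0,6): OLD=1067456465/8388608 → NEW=0, ERR=1067456465/8388608
(1,0): OLD=16933/128 → NEW=255, ERR=-15707/128
(1,1): OLD=92035/1024 → NEW=0, ERR=92035/1024
(1,2): OLD=6414527/32768 → NEW=255, ERR=-1941313/32768
(1,3): OLD=15772307/131072 → NEW=0, ERR=15772307/131072
(1,4): OLD=1826147225/8388608 → NEW=255, ERR=-312947815/8388608
(1,5): OLD=9903555817/67108864 → NEW=255, ERR=-7209204503/67108864
(1,6): OLD=101487169159/1073741824 → NEW=0, ERR=101487169159/1073741824
(2,0): OLD=1450065/16384 → NEW=0, ERR=1450065/16384
(2,1): OLD=79707531/524288 → NEW=255, ERR=-53985909/524288
(2,2): OLD=726593377/8388608 → NEW=0, ERR=726593377/8388608
(2,3): OLD=12468908697/67108864 → NEW=255, ERR=-4643851623/67108864
(2,4): OLD=35135976297/536870912 → NEW=0, ERR=35135976297/536870912
(2,5): OLD=2206796058787/17179869184 → NEW=255, ERR=-2174070583133/17179869184
(2,6): OLD=19642225420197/274877906944 → NEW=0, ERR=19642225420197/274877906944
(3,0): OLD=1319955265/8388608 → NEW=255, ERR=-819139775/8388608
(3,1): OLD=6366793005/67108864 → NEW=0, ERR=6366793005/67108864
(3,2): OLD=96724856919/536870912 → NEW=255, ERR=-40177225641/536870912
(3,3): OLD=208991623985/2147483648 → NEW=0, ERR=208991623985/2147483648
(3,4): OLD=46447888916289/274877906944 → NEW=255, ERR=-23645977354431/274877906944
(3,5): OLD=196388869073747/2199023255552 → NEW=0, ERR=196388869073747/2199023255552
(3,6): OLD=6807942158119565/35184372088832 → NEW=255, ERR=-2164072724532595/35184372088832
(4,0): OLD=167797156271/1073741824 → NEW=255, ERR=-106007008849/1073741824
(4,1): OLD=2359138763875/17179869184 → NEW=255, ERR=-2021727878045/17179869184
(4,2): OLD=28671322312365/274877906944 → NEW=0, ERR=28671322312365/274877906944
(4,3): OLD=477714379372159/2199023255552 → NEW=255, ERR=-83036550793601/2199023255552
(4,4): OLD=2435197121286861/17592186044416 → NEW=255, ERR=-2050810320039219/17592186044416
(4,5): OLD=74308253758851405/562949953421312 → NEW=255, ERR=-69243984363583155/562949953421312
(4,6): OLD=932672914535899179/9007199254740992 → NEW=0, ERR=932672914535899179/9007199254740992
(5,0): OLD=36581546349529/274877906944 → NEW=255, ERR=-33512319921191/274877906944
(5,1): OLD=238095153767027/2199023255552 → NEW=0, ERR=238095153767027/2199023255552
(5,2): OLD=4636066910840981/17592186044416 → NEW=255, ERR=150059469514901/17592186044416
(5,3): OLD=22882916795457993/140737488355328 → NEW=255, ERR=-13005142735150647/140737488355328
(5,4): OLD=736061704987938051/9007199254740992 → NEW=0, ERR=736061704987938051/9007199254740992
(5,5): OLD=14515516578070429395/72057594037927936 → NEW=255, ERR=-3859169901601194285/72057594037927936
(5,6): OLD=223943347660810429693/1152921504606846976 → NEW=255, ERR=-70051636013935549187/1152921504606846976
Output grid:
  Row 0: .......  (7 black, running=7)
  Row 1: #.#.##.  (3 black, running=10)
  Row 2: .#.#.#.  (4 black, running=14)
  Row 3: #.#.#.#  (3 black, running=17)
  Row 4: ##.###.  (2 black, running=19)
  Row 5: #.##.##  (2 black, running=21)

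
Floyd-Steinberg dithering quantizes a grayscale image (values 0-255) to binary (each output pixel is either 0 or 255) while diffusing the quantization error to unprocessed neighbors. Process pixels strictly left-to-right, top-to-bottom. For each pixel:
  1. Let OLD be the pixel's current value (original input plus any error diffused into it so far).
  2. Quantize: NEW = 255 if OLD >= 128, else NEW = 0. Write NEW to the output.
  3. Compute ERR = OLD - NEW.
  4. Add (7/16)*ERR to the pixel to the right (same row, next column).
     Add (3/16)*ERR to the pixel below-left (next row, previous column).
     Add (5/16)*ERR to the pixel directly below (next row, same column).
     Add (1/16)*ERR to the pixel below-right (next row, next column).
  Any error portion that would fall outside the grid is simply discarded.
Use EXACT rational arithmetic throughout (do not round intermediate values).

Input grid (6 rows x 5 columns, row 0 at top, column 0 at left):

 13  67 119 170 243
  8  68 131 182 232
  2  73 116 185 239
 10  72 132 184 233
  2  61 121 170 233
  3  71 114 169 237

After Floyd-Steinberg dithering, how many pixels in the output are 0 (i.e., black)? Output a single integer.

Answer: 15

Derivation:
(0,0): OLD=13 → NEW=0, ERR=13
(0,1): OLD=1163/16 → NEW=0, ERR=1163/16
(0,2): OLD=38605/256 → NEW=255, ERR=-26675/256
(0,3): OLD=509595/4096 → NEW=0, ERR=509595/4096
(0,4): OLD=19492413/65536 → NEW=255, ERR=2780733/65536
(1,0): OLD=6577/256 → NEW=0, ERR=6577/256
(1,1): OLD=170455/2048 → NEW=0, ERR=170455/2048
(1,2): OLD=10664099/65536 → NEW=255, ERR=-6047581/65536
(1,3): OLD=47697191/262144 → NEW=255, ERR=-19149529/262144
(1,4): OLD=927260565/4194304 → NEW=255, ERR=-142286955/4194304
(2,0): OLD=839981/32768 → NEW=0, ERR=839981/32768
(2,1): OLD=99119551/1048576 → NEW=0, ERR=99119551/1048576
(2,2): OLD=2013666045/16777216 → NEW=0, ERR=2013666045/16777216
(2,3): OLD=54372748199/268435456 → NEW=255, ERR=-14078293081/268435456
(2,4): OLD=862808188881/4294967296 → NEW=255, ERR=-232408471599/4294967296
(3,0): OLD=599527773/16777216 → NEW=0, ERR=599527773/16777216
(3,1): OLD=18962339865/134217728 → NEW=255, ERR=-15263180775/134217728
(3,2): OLD=497484161635/4294967296 → NEW=0, ERR=497484161635/4294967296
(3,3): OLD=1852347812139/8589934592 → NEW=255, ERR=-338085508821/8589934592
(3,4): OLD=26882087502647/137438953472 → NEW=255, ERR=-8164845632713/137438953472
(4,0): OLD=-17513464109/2147483648 → NEW=0, ERR=-17513464109/2147483648
(4,1): OLD=3150522254163/68719476736 → NEW=0, ERR=3150522254163/68719476736
(4,2): OLD=178964494902333/1099511627776 → NEW=255, ERR=-101410970180547/1099511627776
(4,3): OLD=1995819760834899/17592186044416 → NEW=0, ERR=1995819760834899/17592186044416
(4,4): OLD=73636507572425413/281474976710656 → NEW=255, ERR=1860388511208133/281474976710656
(5,0): OLD=9947947388377/1099511627776 → NEW=0, ERR=9947947388377/1099511627776
(5,1): OLD=628761408519883/8796093022208 → NEW=0, ERR=628761408519883/8796093022208
(5,2): OLD=39571922429419811/281474976710656 → NEW=255, ERR=-32204196631797469/281474976710656
(5,3): OLD=168741124659306957/1125899906842624 → NEW=255, ERR=-118363351585562163/1125899906842624
(5,4): OLD=3605809220565891263/18014398509481984 → NEW=255, ERR=-987862399352014657/18014398509481984
Output grid:
  Row 0: ..#.#  (3 black, running=3)
  Row 1: ..###  (2 black, running=5)
  Row 2: ...##  (3 black, running=8)
  Row 3: .#.##  (2 black, running=10)
  Row 4: ..#.#  (3 black, running=13)
  Row 5: ..###  (2 black, running=15)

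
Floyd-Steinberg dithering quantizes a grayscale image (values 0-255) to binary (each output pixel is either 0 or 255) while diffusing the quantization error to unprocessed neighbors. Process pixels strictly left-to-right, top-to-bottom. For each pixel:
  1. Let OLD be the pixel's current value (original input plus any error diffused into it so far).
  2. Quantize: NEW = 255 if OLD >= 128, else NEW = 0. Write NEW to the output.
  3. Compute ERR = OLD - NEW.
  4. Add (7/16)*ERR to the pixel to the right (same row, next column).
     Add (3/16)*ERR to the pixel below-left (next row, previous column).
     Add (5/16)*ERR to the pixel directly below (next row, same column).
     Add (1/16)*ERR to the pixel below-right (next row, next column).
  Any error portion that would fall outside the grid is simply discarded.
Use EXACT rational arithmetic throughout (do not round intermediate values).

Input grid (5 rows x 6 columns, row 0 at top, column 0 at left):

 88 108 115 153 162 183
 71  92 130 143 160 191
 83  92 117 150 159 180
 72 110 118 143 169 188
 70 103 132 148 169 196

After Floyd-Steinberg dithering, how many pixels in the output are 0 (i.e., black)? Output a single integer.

(0,0): OLD=88 → NEW=0, ERR=88
(0,1): OLD=293/2 → NEW=255, ERR=-217/2
(0,2): OLD=2161/32 → NEW=0, ERR=2161/32
(0,3): OLD=93463/512 → NEW=255, ERR=-37097/512
(0,4): OLD=1067425/8192 → NEW=255, ERR=-1021535/8192
(0,5): OLD=16835431/131072 → NEW=255, ERR=-16587929/131072
(1,0): OLD=2501/32 → NEW=0, ERR=2501/32
(1,1): OLD=28275/256 → NEW=0, ERR=28275/256
(1,2): OLD=1466847/8192 → NEW=255, ERR=-622113/8192
(1,3): OLD=2227339/32768 → NEW=0, ERR=2227339/32768
(1,4): OLD=256926393/2097152 → NEW=0, ERR=256926393/2097152
(1,5): OLD=6618833983/33554432 → NEW=255, ERR=-1937546177/33554432
(2,0): OLD=524833/4096 → NEW=255, ERR=-519647/4096
(2,1): OLD=8081483/131072 → NEW=0, ERR=8081483/131072
(2,2): OLD=293372993/2097152 → NEW=255, ERR=-241400767/2097152
(2,3): OLD=2333813081/16777216 → NEW=255, ERR=-1944376999/16777216
(2,4): OLD=75163465067/536870912 → NEW=255, ERR=-61738617493/536870912
(2,5): OLD=1024787366557/8589934592 → NEW=0, ERR=1024787366557/8589934592
(3,0): OLD=92095873/2097152 → NEW=0, ERR=92095873/2097152
(3,1): OLD=1995957853/16777216 → NEW=0, ERR=1995957853/16777216
(3,2): OLD=15596178463/134217728 → NEW=0, ERR=15596178463/134217728
(3,3): OLD=1106938874949/8589934592 → NEW=255, ERR=-1083494446011/8589934592
(3,4): OLD=6391236845717/68719476736 → NEW=0, ERR=6391236845717/68719476736
(3,5): OLD=284535795565083/1099511627776 → NEW=255, ERR=4160330482203/1099511627776
(4,0): OLD=28462190399/268435456 → NEW=0, ERR=28462190399/268435456
(4,1): OLD=906658935043/4294967296 → NEW=255, ERR=-188557725437/4294967296
(4,2): OLD=18264357893049/137438953472 → NEW=255, ERR=-16782575242311/137438953472
(4,3): OLD=175615767265053/2199023255552 → NEW=0, ERR=175615767265053/2199023255552
(4,4): OLD=7945654553897101/35184372088832 → NEW=255, ERR=-1026360328755059/35184372088832
(4,5): OLD=107091634711451323/562949953421312 → NEW=255, ERR=-36460603410983237/562949953421312
Output grid:
  Row 0: .#.###  (2 black, running=2)
  Row 1: ..#..#  (4 black, running=6)
  Row 2: #.###.  (2 black, running=8)
  Row 3: ...#.#  (4 black, running=12)
  Row 4: .##.##  (2 black, running=14)

Answer: 14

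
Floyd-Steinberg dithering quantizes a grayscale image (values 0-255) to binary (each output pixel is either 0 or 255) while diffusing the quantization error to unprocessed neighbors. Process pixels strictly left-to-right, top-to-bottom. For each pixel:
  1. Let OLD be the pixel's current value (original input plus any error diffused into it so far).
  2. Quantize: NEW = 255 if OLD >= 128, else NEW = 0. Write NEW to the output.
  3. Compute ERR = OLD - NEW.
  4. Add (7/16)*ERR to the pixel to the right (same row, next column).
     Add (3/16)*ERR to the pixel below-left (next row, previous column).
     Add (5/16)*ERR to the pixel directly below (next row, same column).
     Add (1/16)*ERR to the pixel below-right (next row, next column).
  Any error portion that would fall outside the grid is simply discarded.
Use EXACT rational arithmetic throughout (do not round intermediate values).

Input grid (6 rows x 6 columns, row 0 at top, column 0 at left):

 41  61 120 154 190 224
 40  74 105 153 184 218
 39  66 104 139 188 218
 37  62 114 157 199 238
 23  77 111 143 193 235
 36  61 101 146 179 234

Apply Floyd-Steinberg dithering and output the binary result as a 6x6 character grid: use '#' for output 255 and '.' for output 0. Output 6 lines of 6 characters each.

Answer: ..#.##
..##.#
...###
.#.#.#
..#.##
..#.##

Derivation:
(0,0): OLD=41 → NEW=0, ERR=41
(0,1): OLD=1263/16 → NEW=0, ERR=1263/16
(0,2): OLD=39561/256 → NEW=255, ERR=-25719/256
(0,3): OLD=450751/4096 → NEW=0, ERR=450751/4096
(0,4): OLD=15607097/65536 → NEW=255, ERR=-1104583/65536
(0,5): OLD=227148943/1048576 → NEW=255, ERR=-40237937/1048576
(1,0): OLD=17309/256 → NEW=0, ERR=17309/256
(1,1): OLD=229323/2048 → NEW=0, ERR=229323/2048
(1,2): OLD=9709863/65536 → NEW=255, ERR=-7001817/65536
(1,3): OLD=34395419/262144 → NEW=255, ERR=-32451301/262144
(1,4): OLD=2084683121/16777216 → NEW=0, ERR=2084683121/16777216
(1,5): OLD=69609903047/268435456 → NEW=255, ERR=1158861767/268435456
(2,0): OLD=2658281/32768 → NEW=0, ERR=2658281/32768
(2,1): OLD=126539283/1048576 → NEW=0, ERR=126539283/1048576
(2,2): OLD=1798457849/16777216 → NEW=0, ERR=1798457849/16777216
(2,3): OLD=21989450609/134217728 → NEW=255, ERR=-12236070031/134217728
(2,4): OLD=773169973971/4294967296 → NEW=255, ERR=-322046686509/4294967296
(2,5): OLD=13352906943221/68719476736 → NEW=255, ERR=-4170559624459/68719476736
(3,0): OLD=1425699801/16777216 → NEW=0, ERR=1425699801/16777216
(3,1): OLD=21751226469/134217728 → NEW=255, ERR=-12474294171/134217728
(3,2): OLD=104460104383/1073741824 → NEW=0, ERR=104460104383/1073741824
(3,3): OLD=11250334715133/68719476736 → NEW=255, ERR=-6273131852547/68719476736
(3,4): OLD=65175304654813/549755813888 → NEW=0, ERR=65175304654813/549755813888
(3,5): OLD=2341652911017683/8796093022208 → NEW=255, ERR=98649190354643/8796093022208
(4,0): OLD=68997233431/2147483648 → NEW=0, ERR=68997233431/2147483648
(4,1): OLD=2939987155499/34359738368 → NEW=0, ERR=2939987155499/34359738368
(4,2): OLD=171426610089489/1099511627776 → NEW=255, ERR=-108948854993391/1099511627776
(4,3): OLD=1749209046011061/17592186044416 → NEW=0, ERR=1749209046011061/17592186044416
(4,4): OLD=75983155959879941/281474976710656 → NEW=255, ERR=4207036898662661/281474976710656
(4,5): OLD=1136948797162712323/4503599627370496 → NEW=255, ERR=-11469107816764157/4503599627370496
(5,0): OLD=34130949440945/549755813888 → NEW=0, ERR=34130949440945/549755813888
(5,1): OLD=1729834604298945/17592186044416 → NEW=0, ERR=1729834604298945/17592186044416
(5,2): OLD=19287403520023131/140737488355328 → NEW=255, ERR=-16600656010585509/140737488355328
(5,3): OLD=549783288946460057/4503599627370496 → NEW=0, ERR=549783288946460057/4503599627370496
(5,4): OLD=2187093187454484121/9007199254740992 → NEW=255, ERR=-109742622504468839/9007199254740992
(5,5): OLD=32974689754808555757/144115188075855872 → NEW=255, ERR=-3774683204534691603/144115188075855872
Row 0: ..#.##
Row 1: ..##.#
Row 2: ...###
Row 3: .#.#.#
Row 4: ..#.##
Row 5: ..#.##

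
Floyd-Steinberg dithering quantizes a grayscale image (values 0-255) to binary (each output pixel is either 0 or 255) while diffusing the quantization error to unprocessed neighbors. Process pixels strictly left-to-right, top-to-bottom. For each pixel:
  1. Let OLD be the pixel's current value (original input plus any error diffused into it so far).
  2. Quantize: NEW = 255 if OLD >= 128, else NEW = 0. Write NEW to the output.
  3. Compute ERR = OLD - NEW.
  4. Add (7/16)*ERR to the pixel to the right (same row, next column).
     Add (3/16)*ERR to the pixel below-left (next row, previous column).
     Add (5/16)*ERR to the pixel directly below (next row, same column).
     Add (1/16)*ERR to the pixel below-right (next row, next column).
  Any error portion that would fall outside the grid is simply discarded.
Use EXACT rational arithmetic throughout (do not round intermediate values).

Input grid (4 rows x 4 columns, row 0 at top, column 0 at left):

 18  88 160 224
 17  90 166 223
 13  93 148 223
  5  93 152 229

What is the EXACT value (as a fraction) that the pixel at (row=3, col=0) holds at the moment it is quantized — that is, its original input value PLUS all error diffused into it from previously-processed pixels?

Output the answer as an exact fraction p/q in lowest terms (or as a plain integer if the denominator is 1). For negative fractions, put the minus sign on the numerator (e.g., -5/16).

(0,0): OLD=18 → NEW=0, ERR=18
(0,1): OLD=767/8 → NEW=0, ERR=767/8
(0,2): OLD=25849/128 → NEW=255, ERR=-6791/128
(0,3): OLD=411215/2048 → NEW=255, ERR=-111025/2048
(1,0): OLD=5197/128 → NEW=0, ERR=5197/128
(1,1): OLD=131995/1024 → NEW=255, ERR=-129125/1024
(1,2): OLD=2951735/32768 → NEW=0, ERR=2951735/32768
(1,3): OLD=126957873/524288 → NEW=255, ERR=-6735567/524288
(2,0): OLD=33497/16384 → NEW=0, ERR=33497/16384
(2,1): OLD=38753379/524288 → NEW=0, ERR=38753379/524288
(2,2): OLD=207825967/1048576 → NEW=255, ERR=-59560913/1048576
(2,3): OLD=3351492627/16777216 → NEW=255, ERR=-926697453/16777216
(3,0): OLD=163562697/8388608 → NEW=0, ERR=163562697/8388608
Target (3,0): original=5, with diffused error = 163562697/8388608

Answer: 163562697/8388608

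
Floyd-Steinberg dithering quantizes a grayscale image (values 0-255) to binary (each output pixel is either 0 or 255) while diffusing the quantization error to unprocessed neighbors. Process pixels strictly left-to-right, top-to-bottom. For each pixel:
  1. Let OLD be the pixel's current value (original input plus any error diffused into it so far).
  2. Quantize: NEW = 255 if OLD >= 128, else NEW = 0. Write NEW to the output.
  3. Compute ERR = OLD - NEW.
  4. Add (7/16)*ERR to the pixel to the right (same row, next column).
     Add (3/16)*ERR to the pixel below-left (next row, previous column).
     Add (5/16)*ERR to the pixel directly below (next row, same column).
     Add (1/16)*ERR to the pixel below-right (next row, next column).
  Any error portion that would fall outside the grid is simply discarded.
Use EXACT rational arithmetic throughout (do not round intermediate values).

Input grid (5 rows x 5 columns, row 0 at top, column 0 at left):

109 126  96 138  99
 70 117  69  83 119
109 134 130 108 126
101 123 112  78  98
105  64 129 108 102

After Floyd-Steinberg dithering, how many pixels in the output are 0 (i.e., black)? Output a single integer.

Answer: 16

Derivation:
(0,0): OLD=109 → NEW=0, ERR=109
(0,1): OLD=2779/16 → NEW=255, ERR=-1301/16
(0,2): OLD=15469/256 → NEW=0, ERR=15469/256
(0,3): OLD=673531/4096 → NEW=255, ERR=-370949/4096
(0,4): OLD=3891421/65536 → NEW=0, ERR=3891421/65536
(1,0): OLD=22737/256 → NEW=0, ERR=22737/256
(1,1): OLD=304311/2048 → NEW=255, ERR=-217929/2048
(1,2): OLD=1262595/65536 → NEW=0, ERR=1262595/65536
(1,3): OLD=20457095/262144 → NEW=0, ERR=20457095/262144
(1,4): OLD=696409525/4194304 → NEW=255, ERR=-373137995/4194304
(2,0): OLD=3827405/32768 → NEW=0, ERR=3827405/32768
(2,1): OLD=168832671/1048576 → NEW=255, ERR=-98554209/1048576
(2,2): OLD=1726071709/16777216 → NEW=0, ERR=1726071709/16777216
(2,3): OLD=43465369991/268435456 → NEW=255, ERR=-24985671289/268435456
(2,4): OLD=267810087153/4294967296 → NEW=0, ERR=267810087153/4294967296
(3,0): OLD=2011220989/16777216 → NEW=0, ERR=2011220989/16777216
(3,1): OLD=23174808889/134217728 → NEW=255, ERR=-11050711751/134217728
(3,2): OLD=364225217987/4294967296 → NEW=0, ERR=364225217987/4294967296
(3,3): OLD=894518328395/8589934592 → NEW=0, ERR=894518328395/8589934592
(3,4): OLD=21609205129303/137438953472 → NEW=255, ERR=-13437728006057/137438953472
(4,0): OLD=272782487347/2147483648 → NEW=0, ERR=272782487347/2147483648
(4,1): OLD=8056435680947/68719476736 → NEW=0, ERR=8056435680947/68719476736
(4,2): OLD=243180542653661/1099511627776 → NEW=255, ERR=-37194922429219/1099511627776
(4,3): OLD=1982819549624499/17592186044416 → NEW=0, ERR=1982819549624499/17592186044416
(4,4): OLD=35822012084534885/281474976710656 → NEW=0, ERR=35822012084534885/281474976710656
Output grid:
  Row 0: .#.#.  (3 black, running=3)
  Row 1: .#..#  (3 black, running=6)
  Row 2: .#.#.  (3 black, running=9)
  Row 3: .#..#  (3 black, running=12)
  Row 4: ..#..  (4 black, running=16)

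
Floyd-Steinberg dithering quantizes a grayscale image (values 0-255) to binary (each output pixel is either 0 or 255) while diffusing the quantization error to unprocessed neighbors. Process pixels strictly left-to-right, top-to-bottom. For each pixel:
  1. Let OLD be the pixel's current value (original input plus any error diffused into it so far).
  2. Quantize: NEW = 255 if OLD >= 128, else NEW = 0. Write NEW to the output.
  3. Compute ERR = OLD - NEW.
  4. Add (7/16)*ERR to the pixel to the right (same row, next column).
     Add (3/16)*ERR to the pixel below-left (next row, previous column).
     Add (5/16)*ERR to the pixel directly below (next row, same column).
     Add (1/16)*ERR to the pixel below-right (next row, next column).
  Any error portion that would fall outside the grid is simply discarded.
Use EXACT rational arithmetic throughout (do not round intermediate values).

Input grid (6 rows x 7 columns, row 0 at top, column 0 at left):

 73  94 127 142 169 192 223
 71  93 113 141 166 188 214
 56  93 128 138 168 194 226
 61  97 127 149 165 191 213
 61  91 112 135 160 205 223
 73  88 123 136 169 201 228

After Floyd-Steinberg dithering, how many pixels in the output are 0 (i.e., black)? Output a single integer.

(0,0): OLD=73 → NEW=0, ERR=73
(0,1): OLD=2015/16 → NEW=0, ERR=2015/16
(0,2): OLD=46617/256 → NEW=255, ERR=-18663/256
(0,3): OLD=450991/4096 → NEW=0, ERR=450991/4096
(0,4): OLD=14232521/65536 → NEW=255, ERR=-2479159/65536
(0,5): OLD=183972479/1048576 → NEW=255, ERR=-83414401/1048576
(0,6): OLD=3157418361/16777216 → NEW=255, ERR=-1120771719/16777216
(1,0): OLD=30061/256 → NEW=0, ERR=30061/256
(1,1): OLD=357627/2048 → NEW=255, ERR=-164613/2048
(1,2): OLD=5476759/65536 → NEW=0, ERR=5476759/65536
(1,3): OLD=52512651/262144 → NEW=255, ERR=-14334069/262144
(1,4): OLD=2050541697/16777216 → NEW=0, ERR=2050541697/16777216
(1,5): OLD=27074762833/134217728 → NEW=255, ERR=-7150757807/134217728
(1,6): OLD=353998283935/2147483648 → NEW=255, ERR=-193610046305/2147483648
(2,0): OLD=2543609/32768 → NEW=0, ERR=2543609/32768
(2,1): OLD=130915907/1048576 → NEW=0, ERR=130915907/1048576
(2,2): OLD=3245745033/16777216 → NEW=255, ERR=-1032445047/16777216
(2,3): OLD=16391875457/134217728 → NEW=0, ERR=16391875457/134217728
(2,4): OLD=264375366097/1073741824 → NEW=255, ERR=-9428799023/1073741824
(2,5): OLD=5643364630811/34359738368 → NEW=255, ERR=-3118368653029/34359738368
(2,6): OLD=85096835664493/549755813888 → NEW=255, ERR=-55090896876947/549755813888
(3,0): OLD=1823135337/16777216 → NEW=0, ERR=1823135337/16777216
(3,1): OLD=23739225909/134217728 → NEW=255, ERR=-10486294731/134217728
(3,2): OLD=111980710383/1073741824 → NEW=0, ERR=111980710383/1073741824
(3,3): OLD=976244404825/4294967296 → NEW=255, ERR=-118972255655/4294967296
(3,4): OLD=77379869289065/549755813888 → NEW=255, ERR=-62807863252375/549755813888
(3,5): OLD=410414498251083/4398046511104 → NEW=0, ERR=410414498251083/4398046511104
(3,6): OLD=15258656934934421/70368744177664 → NEW=255, ERR=-2685372830369899/70368744177664
(4,0): OLD=172463031815/2147483648 → NEW=0, ERR=172463031815/2147483648
(4,1): OLD=4400319421147/34359738368 → NEW=255, ERR=-4361413862693/34359738368
(4,2): OLD=43419842191029/549755813888 → NEW=0, ERR=43419842191029/549755813888
(4,3): OLD=642089871837527/4398046511104 → NEW=255, ERR=-479411988493993/4398046511104
(4,4): OLD=3250108261917909/35184372088832 → NEW=0, ERR=3250108261917909/35184372088832
(4,5): OLD=293048631442261589/1125899906842624 → NEW=255, ERR=5944155197392469/1125899906842624
(4,6): OLD=3949056239118915043/18014398509481984 → NEW=255, ERR=-644615380798990877/18014398509481984
(5,0): OLD=40844975370945/549755813888 → NEW=0, ERR=40844975370945/549755813888
(5,1): OLD=442733983626603/4398046511104 → NEW=0, ERR=442733983626603/4398046511104
(5,2): OLD=5747395083486685/35184372088832 → NEW=255, ERR=-3224619799165475/35184372088832
(5,3): OLD=23670785108679985/281474976710656 → NEW=0, ERR=23670785108679985/281474976710656
(5,4): OLD=4122335649590075515/18014398509481984 → NEW=255, ERR=-471335970327830405/18014398509481984
(5,5): OLD=27420347758847821003/144115188075855872 → NEW=255, ERR=-9329025200495426357/144115188075855872
(5,6): OLD=435405266330560837509/2305843009213693952 → NEW=255, ERR=-152584701018931120251/2305843009213693952
Output grid:
  Row 0: ..#.###  (3 black, running=3)
  Row 1: .#.#.##  (3 black, running=6)
  Row 2: ..#.###  (3 black, running=9)
  Row 3: .#.##.#  (3 black, running=12)
  Row 4: .#.#.##  (3 black, running=15)
  Row 5: ..#.###  (3 black, running=18)

Answer: 18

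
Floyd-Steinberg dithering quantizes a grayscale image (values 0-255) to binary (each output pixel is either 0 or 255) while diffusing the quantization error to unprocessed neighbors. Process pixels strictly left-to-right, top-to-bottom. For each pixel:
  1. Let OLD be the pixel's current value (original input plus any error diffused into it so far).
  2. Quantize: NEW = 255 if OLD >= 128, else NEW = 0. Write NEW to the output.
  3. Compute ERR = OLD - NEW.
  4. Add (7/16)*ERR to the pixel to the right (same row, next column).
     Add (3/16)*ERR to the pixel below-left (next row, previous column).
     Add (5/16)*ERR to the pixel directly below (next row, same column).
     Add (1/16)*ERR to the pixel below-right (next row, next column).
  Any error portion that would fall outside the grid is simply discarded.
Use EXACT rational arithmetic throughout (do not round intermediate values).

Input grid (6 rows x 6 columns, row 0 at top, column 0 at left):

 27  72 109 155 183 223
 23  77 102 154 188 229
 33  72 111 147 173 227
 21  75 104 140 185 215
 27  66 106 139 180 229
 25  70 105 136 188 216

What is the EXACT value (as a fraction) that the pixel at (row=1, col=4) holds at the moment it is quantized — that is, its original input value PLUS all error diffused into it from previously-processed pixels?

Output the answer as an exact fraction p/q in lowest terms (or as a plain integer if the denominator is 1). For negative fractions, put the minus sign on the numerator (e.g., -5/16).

Answer: 3918888931/16777216

Derivation:
(0,0): OLD=27 → NEW=0, ERR=27
(0,1): OLD=1341/16 → NEW=0, ERR=1341/16
(0,2): OLD=37291/256 → NEW=255, ERR=-27989/256
(0,3): OLD=438957/4096 → NEW=0, ERR=438957/4096
(0,4): OLD=15065787/65536 → NEW=255, ERR=-1645893/65536
(0,5): OLD=222311197/1048576 → NEW=255, ERR=-45075683/1048576
(1,0): OLD=12071/256 → NEW=0, ERR=12071/256
(1,1): OLD=215057/2048 → NEW=0, ERR=215057/2048
(1,2): OLD=9116517/65536 → NEW=255, ERR=-7595163/65536
(1,3): OLD=32832065/262144 → NEW=0, ERR=32832065/262144
(1,4): OLD=3918888931/16777216 → NEW=255, ERR=-359301149/16777216
Target (1,4): original=188, with diffused error = 3918888931/16777216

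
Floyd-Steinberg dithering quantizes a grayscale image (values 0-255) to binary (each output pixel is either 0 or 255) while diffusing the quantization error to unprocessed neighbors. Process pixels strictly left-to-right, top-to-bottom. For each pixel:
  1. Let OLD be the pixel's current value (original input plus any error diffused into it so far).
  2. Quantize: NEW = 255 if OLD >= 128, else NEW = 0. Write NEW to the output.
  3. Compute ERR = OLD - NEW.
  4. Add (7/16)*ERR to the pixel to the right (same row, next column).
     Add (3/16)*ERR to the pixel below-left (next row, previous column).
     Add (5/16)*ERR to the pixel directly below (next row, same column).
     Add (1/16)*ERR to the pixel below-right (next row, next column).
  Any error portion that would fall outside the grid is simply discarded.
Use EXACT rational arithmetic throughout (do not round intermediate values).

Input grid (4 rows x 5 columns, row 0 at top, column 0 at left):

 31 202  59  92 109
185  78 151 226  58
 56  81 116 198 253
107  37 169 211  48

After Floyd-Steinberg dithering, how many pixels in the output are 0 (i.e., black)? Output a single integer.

(0,0): OLD=31 → NEW=0, ERR=31
(0,1): OLD=3449/16 → NEW=255, ERR=-631/16
(0,2): OLD=10687/256 → NEW=0, ERR=10687/256
(0,3): OLD=451641/4096 → NEW=0, ERR=451641/4096
(0,4): OLD=10304911/65536 → NEW=255, ERR=-6406769/65536
(1,0): OLD=47947/256 → NEW=255, ERR=-17333/256
(1,1): OLD=93837/2048 → NEW=0, ERR=93837/2048
(1,2): OLD=13258001/65536 → NEW=255, ERR=-3453679/65536
(1,3): OLD=58112317/262144 → NEW=255, ERR=-8734403/262144
(1,4): OLD=82898455/4194304 → NEW=0, ERR=82898455/4194304
(2,0): OLD=1423199/32768 → NEW=0, ERR=1423199/32768
(2,1): OLD=105075077/1048576 → NEW=0, ERR=105075077/1048576
(2,2): OLD=2348619983/16777216 → NEW=255, ERR=-1929570097/16777216
(2,3): OLD=36958860285/268435456 → NEW=255, ERR=-31492180995/268435456
(2,4): OLD=883764935851/4294967296 → NEW=255, ERR=-211451724629/4294967296
(3,0): OLD=2338099183/16777216 → NEW=255, ERR=-1940090897/16777216
(3,1): OLD=-151275325/134217728 → NEW=0, ERR=-151275325/134217728
(3,2): OLD=501788687441/4294967296 → NEW=0, ERR=501788687441/4294967296
(3,3): OLD=1795578850633/8589934592 → NEW=255, ERR=-394854470327/8589934592
(3,4): OLD=710821436237/137438953472 → NEW=0, ERR=710821436237/137438953472
Output grid:
  Row 0: .#..#  (3 black, running=3)
  Row 1: #.##.  (2 black, running=5)
  Row 2: ..###  (2 black, running=7)
  Row 3: #..#.  (3 black, running=10)

Answer: 10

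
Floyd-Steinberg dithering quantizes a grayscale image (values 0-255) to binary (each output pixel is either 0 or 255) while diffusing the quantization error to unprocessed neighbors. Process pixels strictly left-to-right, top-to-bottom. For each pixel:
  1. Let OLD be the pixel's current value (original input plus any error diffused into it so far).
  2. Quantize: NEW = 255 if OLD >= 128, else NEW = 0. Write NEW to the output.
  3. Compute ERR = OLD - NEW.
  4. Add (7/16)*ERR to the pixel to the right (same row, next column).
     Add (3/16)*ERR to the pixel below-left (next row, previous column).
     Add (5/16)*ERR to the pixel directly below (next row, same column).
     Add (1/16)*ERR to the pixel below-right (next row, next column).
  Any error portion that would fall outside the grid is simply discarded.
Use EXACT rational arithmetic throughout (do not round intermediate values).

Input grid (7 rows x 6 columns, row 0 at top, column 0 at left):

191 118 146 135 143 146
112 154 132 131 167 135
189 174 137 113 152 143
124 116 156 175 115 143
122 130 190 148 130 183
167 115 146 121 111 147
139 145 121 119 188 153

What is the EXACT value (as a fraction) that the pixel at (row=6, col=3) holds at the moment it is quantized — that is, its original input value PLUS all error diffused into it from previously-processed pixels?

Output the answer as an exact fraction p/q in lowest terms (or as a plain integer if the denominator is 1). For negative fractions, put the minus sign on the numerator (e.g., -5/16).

Answer: 1406873749898005183/9007199254740992

Derivation:
(0,0): OLD=191 → NEW=255, ERR=-64
(0,1): OLD=90 → NEW=0, ERR=90
(0,2): OLD=1483/8 → NEW=255, ERR=-557/8
(0,3): OLD=13381/128 → NEW=0, ERR=13381/128
(0,4): OLD=386531/2048 → NEW=255, ERR=-135709/2048
(0,5): OLD=3834165/32768 → NEW=0, ERR=3834165/32768
(1,0): OLD=871/8 → NEW=0, ERR=871/8
(1,1): OLD=13613/64 → NEW=255, ERR=-2707/64
(1,2): OLD=239541/2048 → NEW=0, ERR=239541/2048
(1,3): OLD=1622539/8192 → NEW=255, ERR=-466421/8192
(1,4): OLD=78567619/524288 → NEW=255, ERR=-55125821/524288
(1,5): OLD=1018573029/8388608 → NEW=0, ERR=1018573029/8388608
(2,0): OLD=220255/1024 → NEW=255, ERR=-40865/1024
(2,1): OLD=5638001/32768 → NEW=255, ERR=-2717839/32768
(2,2): OLD=64982827/524288 → NEW=0, ERR=64982827/524288
(2,3): OLD=574741403/4194304 → NEW=255, ERR=-494806117/4194304
(2,4): OLD=11641847321/134217728 → NEW=0, ERR=11641847321/134217728
(2,5): OLD=455956725055/2147483648 → NEW=255, ERR=-91651605185/2147483648
(3,0): OLD=50319795/524288 → NEW=0, ERR=50319795/524288
(3,1): OLD=640957787/4194304 → NEW=255, ERR=-428589733/4194304
(3,2): OLD=4117932995/33554432 → NEW=0, ERR=4117932995/33554432
(3,3): OLD=463503929215/2147483648 → NEW=255, ERR=-84104401025/2147483648
(3,4): OLD=1882845671683/17179869184 → NEW=0, ERR=1882845671683/17179869184
(3,5): OLD=50311552644461/274877906944 → NEW=255, ERR=-19782313626259/274877906944
(4,0): OLD=8914304009/67108864 → NEW=255, ERR=-8198456311/67108864
(4,1): OLD=79058596033/1073741824 → NEW=0, ERR=79058596033/1073741824
(4,2): OLD=8481158046411/34359738368 → NEW=255, ERR=-280575237429/34359738368
(4,3): OLD=88185319128399/549755813888 → NEW=255, ERR=-52002413413041/549755813888
(4,4): OLD=940505898045079/8796093022208 → NEW=0, ERR=940505898045079/8796093022208
(4,5): OLD=30137348459040833/140737488355328 → NEW=255, ERR=-5750711071567807/140737488355328
(5,0): OLD=2450337436947/17179869184 → NEW=255, ERR=-1930529204973/17179869184
(5,1): OLD=43804549749259/549755813888 → NEW=0, ERR=43804549749259/549755813888
(5,2): OLD=726443085711317/4398046511104 → NEW=255, ERR=-395058774620203/4398046511104
(5,3): OLD=10087910606621979/140737488355328 → NEW=0, ERR=10087910606621979/140737488355328
(5,4): OLD=22827554647536299/140737488355328 → NEW=255, ERR=-13060504883072341/140737488355328
(5,5): OLD=112942788720553649/1125899906842624 → NEW=0, ERR=112942788720553649/1125899906842624
(6,0): OLD=1045185906539009/8796093022208 → NEW=0, ERR=1045185906539009/8796093022208
(6,1): OLD=27868817536568949/140737488355328 → NEW=255, ERR=-8019241994039691/140737488355328
(6,2): OLD=48650344028520233/562949953421312 → NEW=0, ERR=48650344028520233/562949953421312
(6,3): OLD=1406873749898005183/9007199254740992 → NEW=255, ERR=-889962060060947777/9007199254740992
Target (6,3): original=119, with diffused error = 1406873749898005183/9007199254740992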